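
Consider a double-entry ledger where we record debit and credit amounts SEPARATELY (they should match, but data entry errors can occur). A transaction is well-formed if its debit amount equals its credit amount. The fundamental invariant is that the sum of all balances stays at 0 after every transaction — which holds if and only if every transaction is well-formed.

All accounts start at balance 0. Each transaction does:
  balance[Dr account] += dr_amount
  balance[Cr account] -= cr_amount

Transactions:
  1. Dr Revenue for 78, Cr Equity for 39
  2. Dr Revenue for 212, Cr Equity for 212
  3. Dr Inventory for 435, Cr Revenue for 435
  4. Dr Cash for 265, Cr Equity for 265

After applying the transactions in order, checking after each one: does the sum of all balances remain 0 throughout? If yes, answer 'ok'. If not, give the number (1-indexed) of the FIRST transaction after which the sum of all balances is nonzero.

After txn 1: dr=78 cr=39 sum_balances=39
After txn 2: dr=212 cr=212 sum_balances=39
After txn 3: dr=435 cr=435 sum_balances=39
After txn 4: dr=265 cr=265 sum_balances=39

Answer: 1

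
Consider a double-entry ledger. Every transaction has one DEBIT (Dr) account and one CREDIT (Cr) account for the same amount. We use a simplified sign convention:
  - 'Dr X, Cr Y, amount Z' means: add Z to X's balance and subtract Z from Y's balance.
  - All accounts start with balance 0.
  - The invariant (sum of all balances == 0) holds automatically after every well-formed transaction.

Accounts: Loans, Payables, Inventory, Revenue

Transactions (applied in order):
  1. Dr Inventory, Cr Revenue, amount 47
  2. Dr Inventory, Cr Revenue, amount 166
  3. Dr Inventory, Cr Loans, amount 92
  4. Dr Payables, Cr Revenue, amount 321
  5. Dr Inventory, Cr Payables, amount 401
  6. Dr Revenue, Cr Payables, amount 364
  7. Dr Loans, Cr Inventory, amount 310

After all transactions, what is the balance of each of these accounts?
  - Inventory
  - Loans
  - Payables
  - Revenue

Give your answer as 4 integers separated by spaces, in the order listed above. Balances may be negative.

Answer: 396 218 -444 -170

Derivation:
After txn 1 (Dr Inventory, Cr Revenue, amount 47): Inventory=47 Revenue=-47
After txn 2 (Dr Inventory, Cr Revenue, amount 166): Inventory=213 Revenue=-213
After txn 3 (Dr Inventory, Cr Loans, amount 92): Inventory=305 Loans=-92 Revenue=-213
After txn 4 (Dr Payables, Cr Revenue, amount 321): Inventory=305 Loans=-92 Payables=321 Revenue=-534
After txn 5 (Dr Inventory, Cr Payables, amount 401): Inventory=706 Loans=-92 Payables=-80 Revenue=-534
After txn 6 (Dr Revenue, Cr Payables, amount 364): Inventory=706 Loans=-92 Payables=-444 Revenue=-170
After txn 7 (Dr Loans, Cr Inventory, amount 310): Inventory=396 Loans=218 Payables=-444 Revenue=-170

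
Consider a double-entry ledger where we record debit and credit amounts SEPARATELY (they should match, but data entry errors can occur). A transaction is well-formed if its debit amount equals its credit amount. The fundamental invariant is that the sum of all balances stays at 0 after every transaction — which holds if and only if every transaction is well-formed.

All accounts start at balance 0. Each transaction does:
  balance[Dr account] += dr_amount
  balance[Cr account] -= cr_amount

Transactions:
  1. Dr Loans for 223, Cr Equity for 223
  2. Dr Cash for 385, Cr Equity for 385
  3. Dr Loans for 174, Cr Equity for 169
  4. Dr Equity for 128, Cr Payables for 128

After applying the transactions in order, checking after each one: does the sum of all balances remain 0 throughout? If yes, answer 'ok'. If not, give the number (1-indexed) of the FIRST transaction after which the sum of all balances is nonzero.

Answer: 3

Derivation:
After txn 1: dr=223 cr=223 sum_balances=0
After txn 2: dr=385 cr=385 sum_balances=0
After txn 3: dr=174 cr=169 sum_balances=5
After txn 4: dr=128 cr=128 sum_balances=5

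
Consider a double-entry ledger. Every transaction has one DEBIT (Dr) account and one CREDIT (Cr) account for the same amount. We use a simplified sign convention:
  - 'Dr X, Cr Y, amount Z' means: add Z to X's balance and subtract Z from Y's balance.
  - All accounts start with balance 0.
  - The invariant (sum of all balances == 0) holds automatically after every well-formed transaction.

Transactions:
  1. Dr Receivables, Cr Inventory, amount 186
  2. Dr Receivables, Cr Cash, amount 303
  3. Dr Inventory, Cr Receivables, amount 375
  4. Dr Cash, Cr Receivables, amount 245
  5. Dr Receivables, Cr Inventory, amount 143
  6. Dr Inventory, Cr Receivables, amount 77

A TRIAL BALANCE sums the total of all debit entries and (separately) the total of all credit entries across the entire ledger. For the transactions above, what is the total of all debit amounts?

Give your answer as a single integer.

Txn 1: debit+=186
Txn 2: debit+=303
Txn 3: debit+=375
Txn 4: debit+=245
Txn 5: debit+=143
Txn 6: debit+=77
Total debits = 1329

Answer: 1329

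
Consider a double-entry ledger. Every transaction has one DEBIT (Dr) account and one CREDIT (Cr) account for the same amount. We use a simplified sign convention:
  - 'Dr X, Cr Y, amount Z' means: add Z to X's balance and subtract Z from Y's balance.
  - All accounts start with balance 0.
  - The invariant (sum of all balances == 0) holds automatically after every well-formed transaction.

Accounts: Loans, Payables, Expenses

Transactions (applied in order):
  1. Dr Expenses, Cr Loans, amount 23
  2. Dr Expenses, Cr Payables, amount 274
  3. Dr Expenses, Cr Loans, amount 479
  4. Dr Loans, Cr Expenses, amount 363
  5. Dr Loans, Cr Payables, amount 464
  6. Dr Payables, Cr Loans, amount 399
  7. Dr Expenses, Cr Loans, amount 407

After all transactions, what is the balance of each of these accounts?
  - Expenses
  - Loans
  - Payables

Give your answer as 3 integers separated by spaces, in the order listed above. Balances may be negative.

Answer: 820 -481 -339

Derivation:
After txn 1 (Dr Expenses, Cr Loans, amount 23): Expenses=23 Loans=-23
After txn 2 (Dr Expenses, Cr Payables, amount 274): Expenses=297 Loans=-23 Payables=-274
After txn 3 (Dr Expenses, Cr Loans, amount 479): Expenses=776 Loans=-502 Payables=-274
After txn 4 (Dr Loans, Cr Expenses, amount 363): Expenses=413 Loans=-139 Payables=-274
After txn 5 (Dr Loans, Cr Payables, amount 464): Expenses=413 Loans=325 Payables=-738
After txn 6 (Dr Payables, Cr Loans, amount 399): Expenses=413 Loans=-74 Payables=-339
After txn 7 (Dr Expenses, Cr Loans, amount 407): Expenses=820 Loans=-481 Payables=-339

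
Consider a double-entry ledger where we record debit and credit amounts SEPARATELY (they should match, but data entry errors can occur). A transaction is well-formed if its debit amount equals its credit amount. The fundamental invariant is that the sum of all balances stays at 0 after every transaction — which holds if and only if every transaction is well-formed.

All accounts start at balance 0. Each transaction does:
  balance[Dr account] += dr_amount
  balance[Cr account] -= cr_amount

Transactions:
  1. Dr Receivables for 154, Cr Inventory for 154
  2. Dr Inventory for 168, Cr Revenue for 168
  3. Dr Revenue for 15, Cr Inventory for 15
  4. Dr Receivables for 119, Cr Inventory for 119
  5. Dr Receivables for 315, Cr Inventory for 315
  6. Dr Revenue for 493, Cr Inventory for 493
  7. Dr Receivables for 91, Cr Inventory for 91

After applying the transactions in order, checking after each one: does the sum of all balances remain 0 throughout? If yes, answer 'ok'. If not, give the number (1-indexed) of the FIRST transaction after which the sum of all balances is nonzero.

Answer: ok

Derivation:
After txn 1: dr=154 cr=154 sum_balances=0
After txn 2: dr=168 cr=168 sum_balances=0
After txn 3: dr=15 cr=15 sum_balances=0
After txn 4: dr=119 cr=119 sum_balances=0
After txn 5: dr=315 cr=315 sum_balances=0
After txn 6: dr=493 cr=493 sum_balances=0
After txn 7: dr=91 cr=91 sum_balances=0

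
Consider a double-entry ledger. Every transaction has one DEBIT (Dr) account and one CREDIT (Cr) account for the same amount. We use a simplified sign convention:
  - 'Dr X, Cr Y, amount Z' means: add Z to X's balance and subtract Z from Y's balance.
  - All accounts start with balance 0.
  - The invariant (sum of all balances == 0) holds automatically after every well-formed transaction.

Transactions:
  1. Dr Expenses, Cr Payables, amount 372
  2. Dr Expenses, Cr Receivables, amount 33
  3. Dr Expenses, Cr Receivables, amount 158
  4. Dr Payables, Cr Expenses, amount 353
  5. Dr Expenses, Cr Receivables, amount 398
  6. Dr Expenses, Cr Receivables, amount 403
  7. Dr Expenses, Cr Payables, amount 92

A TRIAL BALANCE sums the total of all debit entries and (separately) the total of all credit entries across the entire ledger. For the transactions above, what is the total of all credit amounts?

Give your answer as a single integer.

Answer: 1809

Derivation:
Txn 1: credit+=372
Txn 2: credit+=33
Txn 3: credit+=158
Txn 4: credit+=353
Txn 5: credit+=398
Txn 6: credit+=403
Txn 7: credit+=92
Total credits = 1809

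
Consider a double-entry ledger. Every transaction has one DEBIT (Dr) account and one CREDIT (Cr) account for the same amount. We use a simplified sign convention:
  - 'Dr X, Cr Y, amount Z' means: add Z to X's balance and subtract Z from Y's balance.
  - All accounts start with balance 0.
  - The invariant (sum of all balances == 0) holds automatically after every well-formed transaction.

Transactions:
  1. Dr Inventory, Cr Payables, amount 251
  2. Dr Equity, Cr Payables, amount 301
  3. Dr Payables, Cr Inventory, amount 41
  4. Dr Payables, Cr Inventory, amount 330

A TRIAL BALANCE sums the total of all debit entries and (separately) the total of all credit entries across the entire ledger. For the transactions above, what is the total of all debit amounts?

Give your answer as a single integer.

Answer: 923

Derivation:
Txn 1: debit+=251
Txn 2: debit+=301
Txn 3: debit+=41
Txn 4: debit+=330
Total debits = 923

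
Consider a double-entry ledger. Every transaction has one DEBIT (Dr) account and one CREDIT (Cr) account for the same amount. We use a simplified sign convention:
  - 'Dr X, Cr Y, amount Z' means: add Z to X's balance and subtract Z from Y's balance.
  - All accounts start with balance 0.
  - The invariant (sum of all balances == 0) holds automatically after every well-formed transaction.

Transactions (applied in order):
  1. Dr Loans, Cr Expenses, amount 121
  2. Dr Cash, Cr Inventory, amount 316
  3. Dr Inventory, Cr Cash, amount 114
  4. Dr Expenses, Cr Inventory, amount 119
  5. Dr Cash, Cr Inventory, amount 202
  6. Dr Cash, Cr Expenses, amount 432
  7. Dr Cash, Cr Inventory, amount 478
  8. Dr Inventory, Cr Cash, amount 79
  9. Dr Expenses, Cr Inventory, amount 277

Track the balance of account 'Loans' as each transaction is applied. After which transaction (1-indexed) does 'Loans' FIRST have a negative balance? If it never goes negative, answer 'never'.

After txn 1: Loans=121
After txn 2: Loans=121
After txn 3: Loans=121
After txn 4: Loans=121
After txn 5: Loans=121
After txn 6: Loans=121
After txn 7: Loans=121
After txn 8: Loans=121
After txn 9: Loans=121

Answer: never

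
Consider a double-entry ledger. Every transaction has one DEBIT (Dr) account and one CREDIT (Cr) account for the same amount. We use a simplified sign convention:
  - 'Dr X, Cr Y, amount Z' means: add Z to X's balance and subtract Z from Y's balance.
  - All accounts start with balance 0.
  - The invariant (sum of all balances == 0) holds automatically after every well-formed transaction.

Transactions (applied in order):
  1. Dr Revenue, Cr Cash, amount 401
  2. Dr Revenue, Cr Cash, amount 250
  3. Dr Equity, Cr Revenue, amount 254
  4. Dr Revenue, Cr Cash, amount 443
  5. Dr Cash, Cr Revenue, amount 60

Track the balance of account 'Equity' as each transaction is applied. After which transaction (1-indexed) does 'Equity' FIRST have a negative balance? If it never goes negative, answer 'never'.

After txn 1: Equity=0
After txn 2: Equity=0
After txn 3: Equity=254
After txn 4: Equity=254
After txn 5: Equity=254

Answer: never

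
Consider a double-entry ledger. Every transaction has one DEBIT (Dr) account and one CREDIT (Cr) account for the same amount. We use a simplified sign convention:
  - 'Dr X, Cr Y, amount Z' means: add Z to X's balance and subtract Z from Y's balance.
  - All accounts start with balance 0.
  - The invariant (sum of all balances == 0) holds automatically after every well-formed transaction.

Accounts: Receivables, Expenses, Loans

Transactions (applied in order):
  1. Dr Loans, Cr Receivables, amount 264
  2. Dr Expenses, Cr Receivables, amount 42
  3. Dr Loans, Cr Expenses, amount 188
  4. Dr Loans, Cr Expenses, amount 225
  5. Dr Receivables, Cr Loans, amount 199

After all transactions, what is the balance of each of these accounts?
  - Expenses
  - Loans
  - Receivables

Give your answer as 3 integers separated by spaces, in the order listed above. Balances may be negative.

Answer: -371 478 -107

Derivation:
After txn 1 (Dr Loans, Cr Receivables, amount 264): Loans=264 Receivables=-264
After txn 2 (Dr Expenses, Cr Receivables, amount 42): Expenses=42 Loans=264 Receivables=-306
After txn 3 (Dr Loans, Cr Expenses, amount 188): Expenses=-146 Loans=452 Receivables=-306
After txn 4 (Dr Loans, Cr Expenses, amount 225): Expenses=-371 Loans=677 Receivables=-306
After txn 5 (Dr Receivables, Cr Loans, amount 199): Expenses=-371 Loans=478 Receivables=-107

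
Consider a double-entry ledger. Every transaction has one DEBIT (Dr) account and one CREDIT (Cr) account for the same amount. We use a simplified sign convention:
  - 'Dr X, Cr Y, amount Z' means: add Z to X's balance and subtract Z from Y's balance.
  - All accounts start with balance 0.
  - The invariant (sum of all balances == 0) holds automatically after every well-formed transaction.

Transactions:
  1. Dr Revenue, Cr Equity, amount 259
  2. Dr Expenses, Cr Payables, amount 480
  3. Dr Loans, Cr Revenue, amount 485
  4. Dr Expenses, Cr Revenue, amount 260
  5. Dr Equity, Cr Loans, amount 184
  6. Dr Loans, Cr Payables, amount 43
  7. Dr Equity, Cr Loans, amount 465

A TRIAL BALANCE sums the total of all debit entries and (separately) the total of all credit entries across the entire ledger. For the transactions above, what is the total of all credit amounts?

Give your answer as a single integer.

Answer: 2176

Derivation:
Txn 1: credit+=259
Txn 2: credit+=480
Txn 3: credit+=485
Txn 4: credit+=260
Txn 5: credit+=184
Txn 6: credit+=43
Txn 7: credit+=465
Total credits = 2176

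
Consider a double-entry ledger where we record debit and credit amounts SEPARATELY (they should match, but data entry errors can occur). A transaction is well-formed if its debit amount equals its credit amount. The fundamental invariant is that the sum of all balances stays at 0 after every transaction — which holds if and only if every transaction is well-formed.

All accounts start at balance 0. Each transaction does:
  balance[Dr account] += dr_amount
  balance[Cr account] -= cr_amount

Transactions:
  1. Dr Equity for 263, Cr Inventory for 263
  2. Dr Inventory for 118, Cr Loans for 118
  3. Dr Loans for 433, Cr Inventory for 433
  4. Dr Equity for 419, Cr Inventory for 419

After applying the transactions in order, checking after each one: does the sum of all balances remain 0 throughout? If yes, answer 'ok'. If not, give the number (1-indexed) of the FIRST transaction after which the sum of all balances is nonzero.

After txn 1: dr=263 cr=263 sum_balances=0
After txn 2: dr=118 cr=118 sum_balances=0
After txn 3: dr=433 cr=433 sum_balances=0
After txn 4: dr=419 cr=419 sum_balances=0

Answer: ok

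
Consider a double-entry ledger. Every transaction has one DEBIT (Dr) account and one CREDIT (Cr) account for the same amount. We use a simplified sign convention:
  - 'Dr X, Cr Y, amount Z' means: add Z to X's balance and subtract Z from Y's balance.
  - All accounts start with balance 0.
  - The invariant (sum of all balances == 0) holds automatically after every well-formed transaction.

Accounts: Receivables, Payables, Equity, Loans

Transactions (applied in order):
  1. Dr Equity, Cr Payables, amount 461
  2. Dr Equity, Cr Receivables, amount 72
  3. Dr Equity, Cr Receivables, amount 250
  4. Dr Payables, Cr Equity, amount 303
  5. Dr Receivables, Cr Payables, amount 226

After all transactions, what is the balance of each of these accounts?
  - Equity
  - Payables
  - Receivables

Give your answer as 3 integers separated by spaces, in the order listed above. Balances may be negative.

After txn 1 (Dr Equity, Cr Payables, amount 461): Equity=461 Payables=-461
After txn 2 (Dr Equity, Cr Receivables, amount 72): Equity=533 Payables=-461 Receivables=-72
After txn 3 (Dr Equity, Cr Receivables, amount 250): Equity=783 Payables=-461 Receivables=-322
After txn 4 (Dr Payables, Cr Equity, amount 303): Equity=480 Payables=-158 Receivables=-322
After txn 5 (Dr Receivables, Cr Payables, amount 226): Equity=480 Payables=-384 Receivables=-96

Answer: 480 -384 -96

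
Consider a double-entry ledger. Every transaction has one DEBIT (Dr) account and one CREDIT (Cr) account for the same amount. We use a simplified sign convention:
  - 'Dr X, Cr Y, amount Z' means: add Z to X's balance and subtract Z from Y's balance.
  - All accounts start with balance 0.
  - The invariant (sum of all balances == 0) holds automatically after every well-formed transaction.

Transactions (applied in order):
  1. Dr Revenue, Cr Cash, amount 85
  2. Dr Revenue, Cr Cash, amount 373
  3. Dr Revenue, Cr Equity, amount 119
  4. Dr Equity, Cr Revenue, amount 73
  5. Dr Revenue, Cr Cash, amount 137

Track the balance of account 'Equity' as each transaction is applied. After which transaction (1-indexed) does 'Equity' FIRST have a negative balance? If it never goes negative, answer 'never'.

Answer: 3

Derivation:
After txn 1: Equity=0
After txn 2: Equity=0
After txn 3: Equity=-119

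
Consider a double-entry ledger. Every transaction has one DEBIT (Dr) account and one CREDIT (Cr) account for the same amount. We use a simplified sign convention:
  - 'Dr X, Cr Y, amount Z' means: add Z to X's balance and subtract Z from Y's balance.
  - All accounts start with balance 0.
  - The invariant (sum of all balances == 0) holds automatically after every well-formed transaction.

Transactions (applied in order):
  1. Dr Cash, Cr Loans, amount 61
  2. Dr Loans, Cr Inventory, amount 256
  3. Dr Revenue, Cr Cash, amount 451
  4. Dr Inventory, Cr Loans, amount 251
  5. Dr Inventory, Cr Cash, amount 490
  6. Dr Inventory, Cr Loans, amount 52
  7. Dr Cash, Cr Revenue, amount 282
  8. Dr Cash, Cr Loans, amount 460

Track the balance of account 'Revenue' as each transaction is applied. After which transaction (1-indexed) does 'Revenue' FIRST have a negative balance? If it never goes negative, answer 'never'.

After txn 1: Revenue=0
After txn 2: Revenue=0
After txn 3: Revenue=451
After txn 4: Revenue=451
After txn 5: Revenue=451
After txn 6: Revenue=451
After txn 7: Revenue=169
After txn 8: Revenue=169

Answer: never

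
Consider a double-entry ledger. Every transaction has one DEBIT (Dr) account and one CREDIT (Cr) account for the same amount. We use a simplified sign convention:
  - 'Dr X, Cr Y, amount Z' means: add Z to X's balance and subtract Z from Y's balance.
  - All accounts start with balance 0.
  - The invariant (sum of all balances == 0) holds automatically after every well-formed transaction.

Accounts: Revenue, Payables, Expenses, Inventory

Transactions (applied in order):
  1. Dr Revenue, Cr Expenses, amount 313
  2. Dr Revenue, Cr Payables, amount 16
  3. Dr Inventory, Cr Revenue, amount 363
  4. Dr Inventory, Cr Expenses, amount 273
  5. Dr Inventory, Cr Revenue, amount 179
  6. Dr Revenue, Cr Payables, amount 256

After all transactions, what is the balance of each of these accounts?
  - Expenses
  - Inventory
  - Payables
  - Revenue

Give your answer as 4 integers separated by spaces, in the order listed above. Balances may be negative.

Answer: -586 815 -272 43

Derivation:
After txn 1 (Dr Revenue, Cr Expenses, amount 313): Expenses=-313 Revenue=313
After txn 2 (Dr Revenue, Cr Payables, amount 16): Expenses=-313 Payables=-16 Revenue=329
After txn 3 (Dr Inventory, Cr Revenue, amount 363): Expenses=-313 Inventory=363 Payables=-16 Revenue=-34
After txn 4 (Dr Inventory, Cr Expenses, amount 273): Expenses=-586 Inventory=636 Payables=-16 Revenue=-34
After txn 5 (Dr Inventory, Cr Revenue, amount 179): Expenses=-586 Inventory=815 Payables=-16 Revenue=-213
After txn 6 (Dr Revenue, Cr Payables, amount 256): Expenses=-586 Inventory=815 Payables=-272 Revenue=43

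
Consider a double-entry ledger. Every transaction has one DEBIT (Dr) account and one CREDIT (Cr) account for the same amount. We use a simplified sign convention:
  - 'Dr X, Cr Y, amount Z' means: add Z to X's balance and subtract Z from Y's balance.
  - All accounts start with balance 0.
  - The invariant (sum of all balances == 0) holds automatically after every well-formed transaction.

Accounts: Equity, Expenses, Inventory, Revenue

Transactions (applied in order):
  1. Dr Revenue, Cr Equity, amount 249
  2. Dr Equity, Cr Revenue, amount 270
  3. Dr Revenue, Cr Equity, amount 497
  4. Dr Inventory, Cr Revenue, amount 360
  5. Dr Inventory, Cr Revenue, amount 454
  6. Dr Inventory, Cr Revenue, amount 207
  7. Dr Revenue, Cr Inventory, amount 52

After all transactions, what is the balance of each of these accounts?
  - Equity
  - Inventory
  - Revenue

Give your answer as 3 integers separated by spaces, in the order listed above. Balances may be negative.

After txn 1 (Dr Revenue, Cr Equity, amount 249): Equity=-249 Revenue=249
After txn 2 (Dr Equity, Cr Revenue, amount 270): Equity=21 Revenue=-21
After txn 3 (Dr Revenue, Cr Equity, amount 497): Equity=-476 Revenue=476
After txn 4 (Dr Inventory, Cr Revenue, amount 360): Equity=-476 Inventory=360 Revenue=116
After txn 5 (Dr Inventory, Cr Revenue, amount 454): Equity=-476 Inventory=814 Revenue=-338
After txn 6 (Dr Inventory, Cr Revenue, amount 207): Equity=-476 Inventory=1021 Revenue=-545
After txn 7 (Dr Revenue, Cr Inventory, amount 52): Equity=-476 Inventory=969 Revenue=-493

Answer: -476 969 -493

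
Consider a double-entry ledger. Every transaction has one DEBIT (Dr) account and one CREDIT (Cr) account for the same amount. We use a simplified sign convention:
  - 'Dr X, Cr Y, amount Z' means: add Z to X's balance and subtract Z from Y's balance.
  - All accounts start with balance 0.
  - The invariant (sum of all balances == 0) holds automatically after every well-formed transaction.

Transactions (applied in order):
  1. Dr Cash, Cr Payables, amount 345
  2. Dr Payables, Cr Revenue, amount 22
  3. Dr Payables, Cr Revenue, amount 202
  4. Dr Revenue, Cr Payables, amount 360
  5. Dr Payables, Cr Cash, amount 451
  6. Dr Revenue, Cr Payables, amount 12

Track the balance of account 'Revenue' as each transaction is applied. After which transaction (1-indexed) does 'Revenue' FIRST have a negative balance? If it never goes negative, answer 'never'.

After txn 1: Revenue=0
After txn 2: Revenue=-22

Answer: 2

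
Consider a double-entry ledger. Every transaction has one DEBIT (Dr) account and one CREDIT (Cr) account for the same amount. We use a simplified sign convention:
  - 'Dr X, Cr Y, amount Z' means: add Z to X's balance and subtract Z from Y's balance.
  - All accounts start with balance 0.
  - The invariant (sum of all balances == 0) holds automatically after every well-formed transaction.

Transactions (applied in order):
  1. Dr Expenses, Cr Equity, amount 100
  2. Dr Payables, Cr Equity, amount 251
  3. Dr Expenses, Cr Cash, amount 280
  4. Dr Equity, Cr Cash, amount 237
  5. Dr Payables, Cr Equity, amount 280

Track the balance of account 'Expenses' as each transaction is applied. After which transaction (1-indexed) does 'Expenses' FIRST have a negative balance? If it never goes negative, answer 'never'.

After txn 1: Expenses=100
After txn 2: Expenses=100
After txn 3: Expenses=380
After txn 4: Expenses=380
After txn 5: Expenses=380

Answer: never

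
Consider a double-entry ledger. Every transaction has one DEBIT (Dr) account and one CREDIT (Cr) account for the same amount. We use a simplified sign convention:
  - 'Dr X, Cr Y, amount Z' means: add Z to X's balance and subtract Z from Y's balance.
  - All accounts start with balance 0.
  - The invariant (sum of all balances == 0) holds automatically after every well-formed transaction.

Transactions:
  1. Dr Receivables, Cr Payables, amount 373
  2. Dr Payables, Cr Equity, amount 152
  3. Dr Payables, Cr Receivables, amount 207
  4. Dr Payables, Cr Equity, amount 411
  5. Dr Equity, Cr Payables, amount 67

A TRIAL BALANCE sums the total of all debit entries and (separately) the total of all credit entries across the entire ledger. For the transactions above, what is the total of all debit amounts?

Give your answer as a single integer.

Answer: 1210

Derivation:
Txn 1: debit+=373
Txn 2: debit+=152
Txn 3: debit+=207
Txn 4: debit+=411
Txn 5: debit+=67
Total debits = 1210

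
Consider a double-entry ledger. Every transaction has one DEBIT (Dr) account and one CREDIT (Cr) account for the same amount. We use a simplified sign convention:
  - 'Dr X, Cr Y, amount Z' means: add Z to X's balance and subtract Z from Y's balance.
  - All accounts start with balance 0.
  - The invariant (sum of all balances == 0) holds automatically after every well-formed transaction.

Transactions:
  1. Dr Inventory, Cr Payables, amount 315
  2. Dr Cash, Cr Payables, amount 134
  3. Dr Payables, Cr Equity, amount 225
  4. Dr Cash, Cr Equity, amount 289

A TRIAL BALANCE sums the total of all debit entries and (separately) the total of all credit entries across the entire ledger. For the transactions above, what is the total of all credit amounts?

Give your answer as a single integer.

Txn 1: credit+=315
Txn 2: credit+=134
Txn 3: credit+=225
Txn 4: credit+=289
Total credits = 963

Answer: 963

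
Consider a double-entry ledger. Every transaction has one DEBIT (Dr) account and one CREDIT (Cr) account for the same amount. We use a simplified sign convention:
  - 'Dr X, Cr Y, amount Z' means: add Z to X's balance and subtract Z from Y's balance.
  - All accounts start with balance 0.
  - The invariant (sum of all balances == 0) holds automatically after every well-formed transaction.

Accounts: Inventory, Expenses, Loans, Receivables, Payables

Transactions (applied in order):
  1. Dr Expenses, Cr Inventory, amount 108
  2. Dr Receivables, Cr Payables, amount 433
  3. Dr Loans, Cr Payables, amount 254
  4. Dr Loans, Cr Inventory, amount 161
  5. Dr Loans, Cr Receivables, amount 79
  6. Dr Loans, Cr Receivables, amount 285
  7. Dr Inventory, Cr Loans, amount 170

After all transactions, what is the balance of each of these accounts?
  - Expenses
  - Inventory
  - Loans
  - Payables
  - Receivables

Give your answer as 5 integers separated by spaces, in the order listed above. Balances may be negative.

After txn 1 (Dr Expenses, Cr Inventory, amount 108): Expenses=108 Inventory=-108
After txn 2 (Dr Receivables, Cr Payables, amount 433): Expenses=108 Inventory=-108 Payables=-433 Receivables=433
After txn 3 (Dr Loans, Cr Payables, amount 254): Expenses=108 Inventory=-108 Loans=254 Payables=-687 Receivables=433
After txn 4 (Dr Loans, Cr Inventory, amount 161): Expenses=108 Inventory=-269 Loans=415 Payables=-687 Receivables=433
After txn 5 (Dr Loans, Cr Receivables, amount 79): Expenses=108 Inventory=-269 Loans=494 Payables=-687 Receivables=354
After txn 6 (Dr Loans, Cr Receivables, amount 285): Expenses=108 Inventory=-269 Loans=779 Payables=-687 Receivables=69
After txn 7 (Dr Inventory, Cr Loans, amount 170): Expenses=108 Inventory=-99 Loans=609 Payables=-687 Receivables=69

Answer: 108 -99 609 -687 69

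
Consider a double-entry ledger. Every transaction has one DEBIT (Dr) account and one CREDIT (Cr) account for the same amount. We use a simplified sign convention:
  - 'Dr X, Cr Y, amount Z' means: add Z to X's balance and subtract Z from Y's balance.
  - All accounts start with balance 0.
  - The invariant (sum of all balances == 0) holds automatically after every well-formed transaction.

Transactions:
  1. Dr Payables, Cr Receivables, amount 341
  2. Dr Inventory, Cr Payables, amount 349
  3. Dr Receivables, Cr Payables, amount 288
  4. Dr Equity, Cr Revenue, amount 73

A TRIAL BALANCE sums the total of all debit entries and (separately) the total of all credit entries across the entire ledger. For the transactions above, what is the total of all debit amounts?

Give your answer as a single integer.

Answer: 1051

Derivation:
Txn 1: debit+=341
Txn 2: debit+=349
Txn 3: debit+=288
Txn 4: debit+=73
Total debits = 1051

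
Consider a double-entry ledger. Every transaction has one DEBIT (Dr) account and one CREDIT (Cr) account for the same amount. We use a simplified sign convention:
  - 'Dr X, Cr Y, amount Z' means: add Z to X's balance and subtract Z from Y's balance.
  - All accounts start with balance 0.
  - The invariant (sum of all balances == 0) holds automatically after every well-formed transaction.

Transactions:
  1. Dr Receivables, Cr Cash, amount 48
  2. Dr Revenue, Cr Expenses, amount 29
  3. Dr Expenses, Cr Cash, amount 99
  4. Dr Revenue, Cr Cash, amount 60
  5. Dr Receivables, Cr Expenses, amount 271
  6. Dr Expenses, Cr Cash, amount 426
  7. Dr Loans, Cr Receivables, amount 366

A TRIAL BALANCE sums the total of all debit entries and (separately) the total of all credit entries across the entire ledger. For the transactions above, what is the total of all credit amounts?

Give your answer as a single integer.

Txn 1: credit+=48
Txn 2: credit+=29
Txn 3: credit+=99
Txn 4: credit+=60
Txn 5: credit+=271
Txn 6: credit+=426
Txn 7: credit+=366
Total credits = 1299

Answer: 1299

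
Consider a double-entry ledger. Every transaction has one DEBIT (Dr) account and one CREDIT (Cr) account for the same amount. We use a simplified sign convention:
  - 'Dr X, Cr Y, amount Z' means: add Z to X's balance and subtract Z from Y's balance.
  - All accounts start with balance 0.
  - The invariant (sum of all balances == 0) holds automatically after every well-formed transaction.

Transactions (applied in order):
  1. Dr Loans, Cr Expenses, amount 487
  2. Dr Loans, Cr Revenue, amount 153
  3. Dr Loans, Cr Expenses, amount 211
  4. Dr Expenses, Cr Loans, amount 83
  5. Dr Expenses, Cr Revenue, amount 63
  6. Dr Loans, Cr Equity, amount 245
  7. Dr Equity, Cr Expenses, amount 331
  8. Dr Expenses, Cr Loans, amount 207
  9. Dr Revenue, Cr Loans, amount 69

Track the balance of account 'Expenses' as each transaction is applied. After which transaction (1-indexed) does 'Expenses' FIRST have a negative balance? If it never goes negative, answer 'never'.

After txn 1: Expenses=-487

Answer: 1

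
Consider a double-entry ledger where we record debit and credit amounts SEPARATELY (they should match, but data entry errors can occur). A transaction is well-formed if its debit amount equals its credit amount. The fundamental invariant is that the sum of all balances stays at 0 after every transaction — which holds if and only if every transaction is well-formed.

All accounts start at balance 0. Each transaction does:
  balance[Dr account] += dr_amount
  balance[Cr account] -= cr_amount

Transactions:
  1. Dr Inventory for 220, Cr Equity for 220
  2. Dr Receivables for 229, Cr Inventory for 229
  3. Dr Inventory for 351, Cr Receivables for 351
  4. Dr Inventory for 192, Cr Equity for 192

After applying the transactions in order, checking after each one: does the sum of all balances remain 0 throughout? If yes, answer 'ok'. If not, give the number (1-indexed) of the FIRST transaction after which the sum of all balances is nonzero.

After txn 1: dr=220 cr=220 sum_balances=0
After txn 2: dr=229 cr=229 sum_balances=0
After txn 3: dr=351 cr=351 sum_balances=0
After txn 4: dr=192 cr=192 sum_balances=0

Answer: ok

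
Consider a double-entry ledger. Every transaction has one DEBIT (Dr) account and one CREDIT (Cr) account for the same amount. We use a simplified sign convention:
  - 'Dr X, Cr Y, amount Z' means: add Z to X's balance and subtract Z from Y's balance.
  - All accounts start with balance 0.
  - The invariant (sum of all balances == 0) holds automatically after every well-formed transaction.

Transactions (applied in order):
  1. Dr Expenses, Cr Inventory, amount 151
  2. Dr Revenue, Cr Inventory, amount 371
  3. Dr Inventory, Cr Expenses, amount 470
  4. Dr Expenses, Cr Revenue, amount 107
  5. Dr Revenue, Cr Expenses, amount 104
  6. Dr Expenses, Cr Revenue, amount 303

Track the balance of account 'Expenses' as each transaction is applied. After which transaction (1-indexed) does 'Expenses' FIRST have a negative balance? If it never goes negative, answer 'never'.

Answer: 3

Derivation:
After txn 1: Expenses=151
After txn 2: Expenses=151
After txn 3: Expenses=-319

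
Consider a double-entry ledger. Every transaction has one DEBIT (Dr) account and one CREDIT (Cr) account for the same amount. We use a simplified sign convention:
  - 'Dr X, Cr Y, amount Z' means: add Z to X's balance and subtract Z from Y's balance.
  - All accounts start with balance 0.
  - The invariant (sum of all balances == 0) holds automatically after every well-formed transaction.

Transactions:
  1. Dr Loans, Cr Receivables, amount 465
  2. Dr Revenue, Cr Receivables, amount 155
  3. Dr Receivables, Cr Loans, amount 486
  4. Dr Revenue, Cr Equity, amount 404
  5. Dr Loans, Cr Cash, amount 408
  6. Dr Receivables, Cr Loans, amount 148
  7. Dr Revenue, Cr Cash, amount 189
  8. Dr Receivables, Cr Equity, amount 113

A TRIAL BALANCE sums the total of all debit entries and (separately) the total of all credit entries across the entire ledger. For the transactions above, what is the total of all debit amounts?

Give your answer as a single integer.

Txn 1: debit+=465
Txn 2: debit+=155
Txn 3: debit+=486
Txn 4: debit+=404
Txn 5: debit+=408
Txn 6: debit+=148
Txn 7: debit+=189
Txn 8: debit+=113
Total debits = 2368

Answer: 2368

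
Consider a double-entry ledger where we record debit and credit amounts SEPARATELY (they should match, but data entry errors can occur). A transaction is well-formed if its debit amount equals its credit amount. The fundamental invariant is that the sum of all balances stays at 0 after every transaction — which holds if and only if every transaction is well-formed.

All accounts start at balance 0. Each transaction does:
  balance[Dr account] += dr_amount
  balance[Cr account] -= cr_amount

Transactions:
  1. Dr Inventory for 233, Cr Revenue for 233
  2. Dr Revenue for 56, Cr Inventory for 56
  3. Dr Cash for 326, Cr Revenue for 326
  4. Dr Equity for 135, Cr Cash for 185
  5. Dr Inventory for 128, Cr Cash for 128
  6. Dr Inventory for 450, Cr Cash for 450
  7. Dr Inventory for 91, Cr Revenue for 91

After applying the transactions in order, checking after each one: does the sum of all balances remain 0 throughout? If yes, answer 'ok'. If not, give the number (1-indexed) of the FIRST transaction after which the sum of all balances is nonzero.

After txn 1: dr=233 cr=233 sum_balances=0
After txn 2: dr=56 cr=56 sum_balances=0
After txn 3: dr=326 cr=326 sum_balances=0
After txn 4: dr=135 cr=185 sum_balances=-50
After txn 5: dr=128 cr=128 sum_balances=-50
After txn 6: dr=450 cr=450 sum_balances=-50
After txn 7: dr=91 cr=91 sum_balances=-50

Answer: 4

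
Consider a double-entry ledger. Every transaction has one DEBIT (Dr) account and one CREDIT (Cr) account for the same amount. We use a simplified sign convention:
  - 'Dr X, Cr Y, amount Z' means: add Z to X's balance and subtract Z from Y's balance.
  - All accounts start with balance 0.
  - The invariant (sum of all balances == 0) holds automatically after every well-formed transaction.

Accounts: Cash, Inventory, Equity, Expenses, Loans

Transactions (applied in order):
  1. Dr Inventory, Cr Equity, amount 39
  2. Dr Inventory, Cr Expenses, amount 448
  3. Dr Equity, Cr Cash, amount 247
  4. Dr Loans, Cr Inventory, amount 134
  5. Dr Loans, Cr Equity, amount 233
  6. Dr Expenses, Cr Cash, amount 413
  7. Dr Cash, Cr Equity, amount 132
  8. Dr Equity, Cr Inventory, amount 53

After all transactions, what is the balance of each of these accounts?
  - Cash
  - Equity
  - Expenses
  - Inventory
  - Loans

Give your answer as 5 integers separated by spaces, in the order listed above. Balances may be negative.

After txn 1 (Dr Inventory, Cr Equity, amount 39): Equity=-39 Inventory=39
After txn 2 (Dr Inventory, Cr Expenses, amount 448): Equity=-39 Expenses=-448 Inventory=487
After txn 3 (Dr Equity, Cr Cash, amount 247): Cash=-247 Equity=208 Expenses=-448 Inventory=487
After txn 4 (Dr Loans, Cr Inventory, amount 134): Cash=-247 Equity=208 Expenses=-448 Inventory=353 Loans=134
After txn 5 (Dr Loans, Cr Equity, amount 233): Cash=-247 Equity=-25 Expenses=-448 Inventory=353 Loans=367
After txn 6 (Dr Expenses, Cr Cash, amount 413): Cash=-660 Equity=-25 Expenses=-35 Inventory=353 Loans=367
After txn 7 (Dr Cash, Cr Equity, amount 132): Cash=-528 Equity=-157 Expenses=-35 Inventory=353 Loans=367
After txn 8 (Dr Equity, Cr Inventory, amount 53): Cash=-528 Equity=-104 Expenses=-35 Inventory=300 Loans=367

Answer: -528 -104 -35 300 367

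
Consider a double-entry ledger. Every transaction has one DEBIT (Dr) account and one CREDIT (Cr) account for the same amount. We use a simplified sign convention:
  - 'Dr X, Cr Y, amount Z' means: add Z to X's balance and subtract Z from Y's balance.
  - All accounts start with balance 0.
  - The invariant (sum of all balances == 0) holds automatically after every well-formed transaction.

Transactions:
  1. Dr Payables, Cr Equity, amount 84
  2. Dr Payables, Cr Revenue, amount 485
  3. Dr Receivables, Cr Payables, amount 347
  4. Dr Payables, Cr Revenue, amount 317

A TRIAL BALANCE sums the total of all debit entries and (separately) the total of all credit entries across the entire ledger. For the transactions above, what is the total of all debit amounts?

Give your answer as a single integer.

Answer: 1233

Derivation:
Txn 1: debit+=84
Txn 2: debit+=485
Txn 3: debit+=347
Txn 4: debit+=317
Total debits = 1233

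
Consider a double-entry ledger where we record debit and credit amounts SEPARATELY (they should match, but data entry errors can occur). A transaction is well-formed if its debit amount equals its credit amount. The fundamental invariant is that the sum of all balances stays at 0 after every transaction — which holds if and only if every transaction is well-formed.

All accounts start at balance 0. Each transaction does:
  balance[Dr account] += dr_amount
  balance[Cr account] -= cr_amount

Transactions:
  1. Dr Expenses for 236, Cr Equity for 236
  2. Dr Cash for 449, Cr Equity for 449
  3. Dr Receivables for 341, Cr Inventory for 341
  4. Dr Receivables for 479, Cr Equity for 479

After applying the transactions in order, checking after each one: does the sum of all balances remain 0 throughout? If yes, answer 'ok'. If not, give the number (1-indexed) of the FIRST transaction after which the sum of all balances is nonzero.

Answer: ok

Derivation:
After txn 1: dr=236 cr=236 sum_balances=0
After txn 2: dr=449 cr=449 sum_balances=0
After txn 3: dr=341 cr=341 sum_balances=0
After txn 4: dr=479 cr=479 sum_balances=0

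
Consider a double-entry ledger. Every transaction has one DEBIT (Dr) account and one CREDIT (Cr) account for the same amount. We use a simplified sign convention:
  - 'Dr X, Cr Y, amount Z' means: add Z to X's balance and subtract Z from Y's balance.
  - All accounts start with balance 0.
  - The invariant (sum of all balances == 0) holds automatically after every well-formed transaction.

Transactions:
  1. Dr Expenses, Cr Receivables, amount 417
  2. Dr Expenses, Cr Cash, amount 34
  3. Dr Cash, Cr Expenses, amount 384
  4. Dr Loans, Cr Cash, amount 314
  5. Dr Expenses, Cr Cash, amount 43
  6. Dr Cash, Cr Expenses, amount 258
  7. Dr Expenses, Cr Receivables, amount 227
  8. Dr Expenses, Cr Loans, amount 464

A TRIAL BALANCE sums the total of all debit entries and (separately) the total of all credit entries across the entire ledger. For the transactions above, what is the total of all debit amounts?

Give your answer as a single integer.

Answer: 2141

Derivation:
Txn 1: debit+=417
Txn 2: debit+=34
Txn 3: debit+=384
Txn 4: debit+=314
Txn 5: debit+=43
Txn 6: debit+=258
Txn 7: debit+=227
Txn 8: debit+=464
Total debits = 2141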